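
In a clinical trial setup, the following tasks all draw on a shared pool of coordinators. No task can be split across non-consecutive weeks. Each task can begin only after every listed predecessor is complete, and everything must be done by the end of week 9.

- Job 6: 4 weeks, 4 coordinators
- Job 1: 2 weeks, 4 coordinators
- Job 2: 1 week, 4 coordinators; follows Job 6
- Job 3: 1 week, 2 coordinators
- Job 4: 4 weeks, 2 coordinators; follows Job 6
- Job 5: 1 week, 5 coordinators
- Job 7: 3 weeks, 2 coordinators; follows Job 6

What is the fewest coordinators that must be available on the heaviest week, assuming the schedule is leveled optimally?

8

Early-start (Job 6@1, Job 1@1, Job 2@5, Job 3@1, Job 4@5, Job 5@1, Job 7@5) gives peak 15: w1:15  w2:8  w3:4  w4:4  w5:8  w6:4  w7:4  w8:2  w9:0.
Shift Job 3→3, Job 5→6, Job 7→7.
Schedule Job 6@1, Job 1@1, Job 2@5, Job 3@3, Job 4@5, Job 5@6, Job 7@7: w1:8  w2:8  w3:6  w4:4  w5:6  w6:7  w7:4  w8:4  w9:2 — peak 8.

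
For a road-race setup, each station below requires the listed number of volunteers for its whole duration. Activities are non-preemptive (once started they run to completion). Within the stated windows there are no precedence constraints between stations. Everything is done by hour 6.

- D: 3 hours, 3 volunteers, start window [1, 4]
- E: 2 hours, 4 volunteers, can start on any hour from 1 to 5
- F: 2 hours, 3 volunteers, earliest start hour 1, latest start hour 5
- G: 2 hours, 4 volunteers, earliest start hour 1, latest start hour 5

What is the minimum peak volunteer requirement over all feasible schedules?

7

Early-start (D@1, E@1, F@1, G@1) gives peak 14: h1:14  h2:14  h3:3  h4:0  h5:0  h6:0.
Shift F→3, G→4.
Schedule D@1, E@1, F@3, G@4: h1:7  h2:7  h3:6  h4:7  h5:4  h6:0 — peak 7.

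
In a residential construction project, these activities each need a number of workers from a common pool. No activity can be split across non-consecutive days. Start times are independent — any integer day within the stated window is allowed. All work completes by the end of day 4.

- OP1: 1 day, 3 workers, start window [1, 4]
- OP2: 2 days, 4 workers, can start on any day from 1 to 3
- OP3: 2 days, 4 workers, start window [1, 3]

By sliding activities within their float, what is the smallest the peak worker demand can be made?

7

Early-start (OP1@1, OP2@1, OP3@1) gives peak 11: d1:11  d2:8  d3:0  d4:0.
Shift OP3→3.
Schedule OP1@1, OP2@1, OP3@3: d1:7  d2:4  d3:4  d4:4 — peak 7.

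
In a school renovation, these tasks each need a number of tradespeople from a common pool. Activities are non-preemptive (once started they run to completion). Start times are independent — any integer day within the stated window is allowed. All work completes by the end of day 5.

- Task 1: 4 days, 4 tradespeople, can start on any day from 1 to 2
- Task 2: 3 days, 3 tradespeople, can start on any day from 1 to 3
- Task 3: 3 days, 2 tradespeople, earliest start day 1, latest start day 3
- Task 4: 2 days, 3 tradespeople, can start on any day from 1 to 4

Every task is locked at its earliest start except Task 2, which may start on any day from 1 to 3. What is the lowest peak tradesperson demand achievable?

9

Task 2@1: d1:12  d2:12  d3:9  d4:4  d5:0 → peak 12
Task 2@2: d1:9  d2:12  d3:9  d4:7  d5:0 → peak 12
Task 2@3: d1:9  d2:9  d3:9  d4:7  d5:3 → peak 9
Best is Task 2@3, peak 9.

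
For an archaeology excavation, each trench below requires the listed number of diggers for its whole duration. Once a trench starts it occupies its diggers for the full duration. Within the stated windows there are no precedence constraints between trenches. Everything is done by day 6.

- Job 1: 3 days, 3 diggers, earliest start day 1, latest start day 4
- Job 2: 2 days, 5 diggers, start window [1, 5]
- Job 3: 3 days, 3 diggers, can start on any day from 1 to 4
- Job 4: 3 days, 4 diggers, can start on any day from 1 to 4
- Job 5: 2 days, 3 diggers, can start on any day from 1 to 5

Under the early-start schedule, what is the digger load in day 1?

At early start, day 1 has: Job 1, Job 2, Job 3, Job 4, Job 5.
Demand: 3 + 5 + 3 + 4 + 3 = 18.

18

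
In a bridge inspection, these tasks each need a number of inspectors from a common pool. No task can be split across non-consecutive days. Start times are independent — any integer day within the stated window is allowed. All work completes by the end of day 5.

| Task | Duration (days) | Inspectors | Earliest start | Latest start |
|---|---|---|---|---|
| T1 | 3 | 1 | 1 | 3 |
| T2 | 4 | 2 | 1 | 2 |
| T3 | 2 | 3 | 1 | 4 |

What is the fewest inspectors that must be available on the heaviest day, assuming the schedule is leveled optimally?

Early-start (T1@1, T2@1, T3@1) gives peak 6: d1:6  d2:6  d3:3  d4:2  d5:0.
Shift T3→4.
Schedule T1@1, T2@1, T3@4: d1:3  d2:3  d3:3  d4:5  d5:3 — peak 5.
No arrangement of the 24 feasible schedules does better.

5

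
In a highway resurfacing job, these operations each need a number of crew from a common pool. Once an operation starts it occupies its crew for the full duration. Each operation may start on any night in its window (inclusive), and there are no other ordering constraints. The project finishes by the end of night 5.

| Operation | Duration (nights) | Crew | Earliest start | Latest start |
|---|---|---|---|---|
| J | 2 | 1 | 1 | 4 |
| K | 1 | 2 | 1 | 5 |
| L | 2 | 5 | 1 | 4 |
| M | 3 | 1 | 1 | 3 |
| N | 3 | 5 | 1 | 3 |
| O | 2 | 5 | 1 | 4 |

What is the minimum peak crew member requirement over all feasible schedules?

10

Early-start (J@1, K@1, L@1, M@1, N@1, O@1) gives peak 19: n1:19  n2:17  n3:6  n4:0  n5:0.
Shift N→3, O→4.
Schedule J@1, K@1, L@1, M@1, N@3, O@4: n1:9  n2:7  n3:6  n4:10  n5:10 — peak 10.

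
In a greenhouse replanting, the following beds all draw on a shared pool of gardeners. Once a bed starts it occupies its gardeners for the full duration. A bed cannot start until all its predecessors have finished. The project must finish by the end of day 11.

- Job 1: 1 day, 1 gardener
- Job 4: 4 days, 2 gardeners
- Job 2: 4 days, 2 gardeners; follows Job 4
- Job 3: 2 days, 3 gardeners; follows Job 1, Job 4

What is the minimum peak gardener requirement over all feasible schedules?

3

Early-start (Job 1@1, Job 4@1, Job 2@5, Job 3@5) gives peak 5: d1:3  d2:2  d3:2  d4:2  d5:5  d6:5  d7:2  d8:2  d9:0  d10:0  d11:0.
Shift Job 3→9.
Schedule Job 1@1, Job 4@1, Job 2@5, Job 3@9: d1:3  d2:2  d3:2  d4:2  d5:2  d6:2  d7:2  d8:2  d9:3  d10:3  d11:0 — peak 3.
Total gardener-days = 23 over 11 days ⇒ peak ≥ ⌈23/11⌉ = 3, so 3 is optimal.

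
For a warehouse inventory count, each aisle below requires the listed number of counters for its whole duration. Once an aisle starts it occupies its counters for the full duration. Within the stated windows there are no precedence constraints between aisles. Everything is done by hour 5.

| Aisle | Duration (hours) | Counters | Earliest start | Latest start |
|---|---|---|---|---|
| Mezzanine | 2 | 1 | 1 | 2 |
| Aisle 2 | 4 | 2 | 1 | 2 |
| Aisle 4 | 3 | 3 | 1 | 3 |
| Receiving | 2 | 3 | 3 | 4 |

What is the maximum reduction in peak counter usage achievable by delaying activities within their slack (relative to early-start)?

Early-start peak: h1:6  h2:6  h3:8  h4:5  h5:0 ⇒ 8.
Leveled (Mezzanine@1, Aisle 2@1, Aisle 4@1, Receiving@4): h1:6  h2:6  h3:5  h4:5  h5:3 ⇒ 6.
Reduction 8 − 6 = 2.

2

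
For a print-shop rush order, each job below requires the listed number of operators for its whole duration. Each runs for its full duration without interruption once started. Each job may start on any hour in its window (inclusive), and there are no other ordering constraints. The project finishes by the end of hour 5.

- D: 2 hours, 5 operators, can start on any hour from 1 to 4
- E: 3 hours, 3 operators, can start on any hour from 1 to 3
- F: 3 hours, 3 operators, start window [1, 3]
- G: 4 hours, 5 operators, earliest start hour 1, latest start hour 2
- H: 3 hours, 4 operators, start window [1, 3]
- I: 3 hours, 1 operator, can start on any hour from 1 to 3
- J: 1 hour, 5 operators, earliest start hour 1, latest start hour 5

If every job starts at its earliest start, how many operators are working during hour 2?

At early start, hour 2 has: D, E, F, G, H, I.
Demand: 5 + 3 + 3 + 5 + 4 + 1 = 21.

21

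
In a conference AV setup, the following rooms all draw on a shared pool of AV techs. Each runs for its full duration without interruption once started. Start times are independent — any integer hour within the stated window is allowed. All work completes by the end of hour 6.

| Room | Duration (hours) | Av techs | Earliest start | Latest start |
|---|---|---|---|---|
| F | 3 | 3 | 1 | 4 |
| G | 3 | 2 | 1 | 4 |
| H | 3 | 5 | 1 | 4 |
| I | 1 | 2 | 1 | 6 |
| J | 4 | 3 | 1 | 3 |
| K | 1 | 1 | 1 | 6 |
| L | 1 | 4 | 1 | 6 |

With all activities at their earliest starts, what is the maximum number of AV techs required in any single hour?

20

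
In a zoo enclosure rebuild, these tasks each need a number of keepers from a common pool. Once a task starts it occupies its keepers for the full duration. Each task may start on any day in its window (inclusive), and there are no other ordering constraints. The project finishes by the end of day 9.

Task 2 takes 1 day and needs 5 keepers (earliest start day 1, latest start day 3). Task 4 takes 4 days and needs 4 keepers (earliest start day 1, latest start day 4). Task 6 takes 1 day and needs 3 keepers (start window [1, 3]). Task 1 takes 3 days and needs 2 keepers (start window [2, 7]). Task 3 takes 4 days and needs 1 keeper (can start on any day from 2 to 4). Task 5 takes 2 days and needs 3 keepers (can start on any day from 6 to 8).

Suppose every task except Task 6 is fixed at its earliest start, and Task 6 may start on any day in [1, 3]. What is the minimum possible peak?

Task 6@1: d1:12  d2:7  d3:7  d4:7  d5:1  d6:3  d7:3  d8:0  d9:0 → peak 12
Task 6@2: d1:9  d2:10  d3:7  d4:7  d5:1  d6:3  d7:3  d8:0  d9:0 → peak 10
Task 6@3: d1:9  d2:7  d3:10  d4:7  d5:1  d6:3  d7:3  d8:0  d9:0 → peak 10
Best is Task 6@2, peak 10.

10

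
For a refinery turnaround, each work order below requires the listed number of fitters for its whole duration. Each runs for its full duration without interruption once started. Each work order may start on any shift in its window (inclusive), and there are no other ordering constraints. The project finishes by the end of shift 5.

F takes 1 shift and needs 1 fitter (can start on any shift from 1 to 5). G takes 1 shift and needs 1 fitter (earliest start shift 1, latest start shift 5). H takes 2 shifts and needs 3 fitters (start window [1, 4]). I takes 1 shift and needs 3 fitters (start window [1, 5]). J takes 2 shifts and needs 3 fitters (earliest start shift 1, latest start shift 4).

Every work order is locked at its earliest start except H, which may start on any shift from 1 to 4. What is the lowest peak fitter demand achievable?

8

H@1: s1:11  s2:6  s3:0  s4:0  s5:0 → peak 11
H@2: s1:8  s2:6  s3:3  s4:0  s5:0 → peak 8
H@3: s1:8  s2:3  s3:3  s4:3  s5:0 → peak 8
H@4: s1:8  s2:3  s3:0  s4:3  s5:3 → peak 8
Best is H@2, peak 8.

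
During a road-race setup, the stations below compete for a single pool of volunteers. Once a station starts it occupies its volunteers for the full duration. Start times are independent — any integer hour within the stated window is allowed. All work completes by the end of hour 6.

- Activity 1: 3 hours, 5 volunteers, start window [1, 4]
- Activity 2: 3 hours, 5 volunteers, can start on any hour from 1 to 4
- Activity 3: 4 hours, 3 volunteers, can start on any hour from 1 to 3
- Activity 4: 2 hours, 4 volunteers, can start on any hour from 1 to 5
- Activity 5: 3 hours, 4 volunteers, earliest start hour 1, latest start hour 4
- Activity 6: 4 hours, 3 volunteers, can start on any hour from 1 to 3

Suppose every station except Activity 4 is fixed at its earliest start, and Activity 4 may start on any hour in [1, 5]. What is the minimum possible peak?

Activity 4@1: h1:24  h2:24  h3:20  h4:6  h5:0  h6:0 → peak 24
Activity 4@2: h1:20  h2:24  h3:24  h4:6  h5:0  h6:0 → peak 24
Activity 4@3: h1:20  h2:20  h3:24  h4:10  h5:0  h6:0 → peak 24
Activity 4@4: h1:20  h2:20  h3:20  h4:10  h5:4  h6:0 → peak 20
Activity 4@5: h1:20  h2:20  h3:20  h4:6  h5:4  h6:4 → peak 20
Best is Activity 4@4, peak 20.

20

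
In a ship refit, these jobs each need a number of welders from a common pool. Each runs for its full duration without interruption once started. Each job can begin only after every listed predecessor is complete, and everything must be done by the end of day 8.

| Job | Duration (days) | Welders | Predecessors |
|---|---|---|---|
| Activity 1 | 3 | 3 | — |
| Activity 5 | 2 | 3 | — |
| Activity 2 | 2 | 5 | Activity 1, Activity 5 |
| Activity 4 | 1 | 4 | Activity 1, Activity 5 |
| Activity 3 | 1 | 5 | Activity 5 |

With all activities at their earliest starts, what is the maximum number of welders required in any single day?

Early-start schedule: Activity 1@1, Activity 5@1, Activity 2@4, Activity 4@4, Activity 3@3.
Load per day: day 1: 6, day 2: 6, day 3: 8, day 4: 9, day 5: 5, day 6: 0, day 7: 0, day 8: 0.
Peak is 9.

9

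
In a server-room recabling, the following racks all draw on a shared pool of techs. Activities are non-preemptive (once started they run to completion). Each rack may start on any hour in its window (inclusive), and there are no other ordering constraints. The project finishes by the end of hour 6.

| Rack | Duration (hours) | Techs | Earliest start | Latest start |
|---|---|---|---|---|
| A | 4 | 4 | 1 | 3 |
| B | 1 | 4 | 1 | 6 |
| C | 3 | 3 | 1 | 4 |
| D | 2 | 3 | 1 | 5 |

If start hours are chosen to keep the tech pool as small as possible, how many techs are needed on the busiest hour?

Early-start (A@1, B@1, C@1, D@1) gives peak 14: h1:14  h2:10  h3:7  h4:4  h5:0  h6:0.
Shift B→5, D→4.
Schedule A@1, B@5, C@1, D@4: h1:7  h2:7  h3:7  h4:7  h5:7  h6:0 — peak 7.

7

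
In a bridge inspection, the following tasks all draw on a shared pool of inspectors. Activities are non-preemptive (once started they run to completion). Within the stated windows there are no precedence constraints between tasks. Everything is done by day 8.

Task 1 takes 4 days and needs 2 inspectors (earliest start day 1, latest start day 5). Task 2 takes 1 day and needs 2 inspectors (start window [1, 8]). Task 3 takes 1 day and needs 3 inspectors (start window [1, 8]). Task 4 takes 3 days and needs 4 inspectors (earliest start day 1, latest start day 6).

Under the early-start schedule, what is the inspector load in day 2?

6

At early start, day 2 has: Task 1, Task 4.
Demand: 2 + 4 = 6.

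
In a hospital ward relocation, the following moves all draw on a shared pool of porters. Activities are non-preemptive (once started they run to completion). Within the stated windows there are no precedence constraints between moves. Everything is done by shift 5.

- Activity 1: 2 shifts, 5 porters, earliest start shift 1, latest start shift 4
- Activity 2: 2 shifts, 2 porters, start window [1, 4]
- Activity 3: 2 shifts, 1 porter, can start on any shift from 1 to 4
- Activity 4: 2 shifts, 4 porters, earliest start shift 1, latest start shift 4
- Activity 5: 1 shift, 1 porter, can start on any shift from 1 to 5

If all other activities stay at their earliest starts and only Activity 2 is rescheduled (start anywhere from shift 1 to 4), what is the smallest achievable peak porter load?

Activity 2@1: s1:13  s2:12  s3:0  s4:0  s5:0 → peak 13
Activity 2@2: s1:11  s2:12  s3:2  s4:0  s5:0 → peak 12
Activity 2@3: s1:11  s2:10  s3:2  s4:2  s5:0 → peak 11
Activity 2@4: s1:11  s2:10  s3:0  s4:2  s5:2 → peak 11
Best is Activity 2@3, peak 11.

11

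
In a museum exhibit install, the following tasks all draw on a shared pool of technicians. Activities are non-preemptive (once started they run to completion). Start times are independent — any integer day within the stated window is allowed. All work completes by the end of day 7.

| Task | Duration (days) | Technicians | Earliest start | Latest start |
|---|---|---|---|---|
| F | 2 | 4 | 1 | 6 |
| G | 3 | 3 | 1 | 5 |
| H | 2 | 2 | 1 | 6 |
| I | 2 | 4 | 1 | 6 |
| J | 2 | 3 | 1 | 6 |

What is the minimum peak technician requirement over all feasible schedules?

6

Early-start (F@1, G@1, H@1, I@1, J@1) gives peak 16: d1:16  d2:16  d3:3  d4:0  d5:0  d6:0  d7:0.
Shift G→3, I→6, J→3.
Schedule F@1, G@3, H@1, I@6, J@3: d1:6  d2:6  d3:6  d4:6  d5:3  d6:4  d7:4 — peak 6.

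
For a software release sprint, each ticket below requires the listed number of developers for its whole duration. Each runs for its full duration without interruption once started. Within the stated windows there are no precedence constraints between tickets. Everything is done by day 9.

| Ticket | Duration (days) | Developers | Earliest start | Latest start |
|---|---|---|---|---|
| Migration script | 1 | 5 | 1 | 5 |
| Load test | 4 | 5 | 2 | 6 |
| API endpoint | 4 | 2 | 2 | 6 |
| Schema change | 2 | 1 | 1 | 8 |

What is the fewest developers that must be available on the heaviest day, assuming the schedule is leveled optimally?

5

Early-start (Migration script@1, Load test@2, API endpoint@2, Schema change@1) gives peak 8: d1:6  d2:8  d3:7  d4:7  d5:7  d6:0  d7:0  d8:0  d9:0.
Shift API endpoint→6, Schema change→6.
Schedule Migration script@1, Load test@2, API endpoint@6, Schema change@6: d1:5  d2:5  d3:5  d4:5  d5:5  d6:3  d7:3  d8:2  d9:2 — peak 5.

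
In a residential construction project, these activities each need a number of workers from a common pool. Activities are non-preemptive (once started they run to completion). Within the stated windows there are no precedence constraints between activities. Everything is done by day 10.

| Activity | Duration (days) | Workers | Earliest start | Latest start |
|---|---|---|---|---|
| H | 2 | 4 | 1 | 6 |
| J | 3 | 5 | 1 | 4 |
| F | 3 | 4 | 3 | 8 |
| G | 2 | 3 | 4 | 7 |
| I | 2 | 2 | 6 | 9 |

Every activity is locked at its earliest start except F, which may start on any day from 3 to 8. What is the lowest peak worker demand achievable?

9

F@3: d1:9  d2:9  d3:9  d4:7  d5:7  d6:2  d7:2  d8:0  d9:0  d10:0 → peak 9
F@4: d1:9  d2:9  d3:5  d4:7  d5:7  d6:6  d7:2  d8:0  d9:0  d10:0 → peak 9
F@5: d1:9  d2:9  d3:5  d4:3  d5:7  d6:6  d7:6  d8:0  d9:0  d10:0 → peak 9
F@6: d1:9  d2:9  d3:5  d4:3  d5:3  d6:6  d7:6  d8:4  d9:0  d10:0 → peak 9
F@7: d1:9  d2:9  d3:5  d4:3  d5:3  d6:2  d7:6  d8:4  d9:4  d10:0 → peak 9
F@8: d1:9  d2:9  d3:5  d4:3  d5:3  d6:2  d7:2  d8:4  d9:4  d10:4 → peak 9
Best is F@3, peak 9.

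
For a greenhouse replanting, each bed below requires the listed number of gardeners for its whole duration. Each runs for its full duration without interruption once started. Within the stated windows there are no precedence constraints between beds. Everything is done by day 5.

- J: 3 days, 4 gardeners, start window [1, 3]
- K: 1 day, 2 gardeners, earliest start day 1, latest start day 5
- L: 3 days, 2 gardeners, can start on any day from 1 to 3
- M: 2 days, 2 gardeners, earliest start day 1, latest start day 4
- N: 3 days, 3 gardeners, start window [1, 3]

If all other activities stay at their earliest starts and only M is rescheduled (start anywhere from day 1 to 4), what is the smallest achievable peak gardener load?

M@1: d1:13  d2:11  d3:9  d4:0  d5:0 → peak 13
M@2: d1:11  d2:11  d3:11  d4:0  d5:0 → peak 11
M@3: d1:11  d2:9  d3:11  d4:2  d5:0 → peak 11
M@4: d1:11  d2:9  d3:9  d4:2  d5:2 → peak 11
Best is M@2, peak 11.

11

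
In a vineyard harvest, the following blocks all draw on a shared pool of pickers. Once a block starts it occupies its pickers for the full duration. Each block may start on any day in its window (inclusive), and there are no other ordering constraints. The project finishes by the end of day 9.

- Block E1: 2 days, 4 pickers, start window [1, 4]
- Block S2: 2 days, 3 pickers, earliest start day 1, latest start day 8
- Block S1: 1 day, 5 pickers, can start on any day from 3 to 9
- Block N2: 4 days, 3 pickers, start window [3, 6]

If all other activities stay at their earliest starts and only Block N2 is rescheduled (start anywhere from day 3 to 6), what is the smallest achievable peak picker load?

7

Block N2@3: d1:7  d2:7  d3:8  d4:3  d5:3  d6:3  d7:0  d8:0  d9:0 → peak 8
Block N2@4: d1:7  d2:7  d3:5  d4:3  d5:3  d6:3  d7:3  d8:0  d9:0 → peak 7
Block N2@5: d1:7  d2:7  d3:5  d4:0  d5:3  d6:3  d7:3  d8:3  d9:0 → peak 7
Block N2@6: d1:7  d2:7  d3:5  d4:0  d5:0  d6:3  d7:3  d8:3  d9:3 → peak 7
Best is Block N2@4, peak 7.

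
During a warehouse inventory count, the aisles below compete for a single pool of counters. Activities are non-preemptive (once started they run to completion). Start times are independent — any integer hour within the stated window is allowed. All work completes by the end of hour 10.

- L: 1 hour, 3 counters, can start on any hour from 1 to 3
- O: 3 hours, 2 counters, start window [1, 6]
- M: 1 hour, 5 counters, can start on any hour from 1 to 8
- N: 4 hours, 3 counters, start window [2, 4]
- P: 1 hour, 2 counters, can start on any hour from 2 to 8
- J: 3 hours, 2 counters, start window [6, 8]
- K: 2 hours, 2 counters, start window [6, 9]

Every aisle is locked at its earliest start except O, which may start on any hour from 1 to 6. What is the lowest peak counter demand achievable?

O@1: h1:10  h2:7  h3:5  h4:3  h5:3  h6:4  h7:4  h8:2  h9:0  h10:0 → peak 10
O@2: h1:8  h2:7  h3:5  h4:5  h5:3  h6:4  h7:4  h8:2  h9:0  h10:0 → peak 8
O@3: h1:8  h2:5  h3:5  h4:5  h5:5  h6:4  h7:4  h8:2  h9:0  h10:0 → peak 8
O@4: h1:8  h2:5  h3:3  h4:5  h5:5  h6:6  h7:4  h8:2  h9:0  h10:0 → peak 8
O@5: h1:8  h2:5  h3:3  h4:3  h5:5  h6:6  h7:6  h8:2  h9:0  h10:0 → peak 8
O@6: h1:8  h2:5  h3:3  h4:3  h5:3  h6:6  h7:6  h8:4  h9:0  h10:0 → peak 8
Best is O@2, peak 8.

8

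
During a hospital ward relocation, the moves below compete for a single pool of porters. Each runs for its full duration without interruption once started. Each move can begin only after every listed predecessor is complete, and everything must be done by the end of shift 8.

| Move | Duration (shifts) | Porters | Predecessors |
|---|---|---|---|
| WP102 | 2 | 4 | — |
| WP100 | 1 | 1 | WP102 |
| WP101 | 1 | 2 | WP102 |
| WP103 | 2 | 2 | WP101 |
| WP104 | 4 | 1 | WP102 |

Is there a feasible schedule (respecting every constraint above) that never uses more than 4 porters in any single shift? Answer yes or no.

yes

Schedule WP102@1, WP100@3, WP101@3, WP103@4, WP104@3: s1:4  s2:4  s3:4  s4:3  s5:3  s6:1  s7:0  s8:0 — peak 4 ≤ 4.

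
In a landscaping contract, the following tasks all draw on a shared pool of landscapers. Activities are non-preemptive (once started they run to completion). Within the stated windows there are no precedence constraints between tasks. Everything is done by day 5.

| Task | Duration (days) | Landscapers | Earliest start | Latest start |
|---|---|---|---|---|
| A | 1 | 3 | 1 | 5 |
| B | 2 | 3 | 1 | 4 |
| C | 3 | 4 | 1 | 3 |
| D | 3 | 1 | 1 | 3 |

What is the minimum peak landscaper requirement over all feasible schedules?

6

Early-start (A@1, B@1, C@1, D@1) gives peak 11: d1:11  d2:8  d3:5  d4:0  d5:0.
Shift C→3, D→2.
Schedule A@1, B@1, C@3, D@2: d1:6  d2:4  d3:5  d4:5  d5:4 — peak 6.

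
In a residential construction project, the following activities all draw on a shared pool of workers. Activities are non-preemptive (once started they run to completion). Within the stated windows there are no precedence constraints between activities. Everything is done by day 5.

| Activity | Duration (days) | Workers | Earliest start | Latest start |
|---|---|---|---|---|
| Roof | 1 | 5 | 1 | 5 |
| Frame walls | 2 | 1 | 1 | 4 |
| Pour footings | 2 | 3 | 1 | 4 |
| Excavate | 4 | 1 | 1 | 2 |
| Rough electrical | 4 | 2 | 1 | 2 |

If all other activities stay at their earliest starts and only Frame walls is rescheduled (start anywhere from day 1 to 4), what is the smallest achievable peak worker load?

11

Frame walls@1: d1:12  d2:7  d3:3  d4:3  d5:0 → peak 12
Frame walls@2: d1:11  d2:7  d3:4  d4:3  d5:0 → peak 11
Frame walls@3: d1:11  d2:6  d3:4  d4:4  d5:0 → peak 11
Frame walls@4: d1:11  d2:6  d3:3  d4:4  d5:1 → peak 11
Best is Frame walls@2, peak 11.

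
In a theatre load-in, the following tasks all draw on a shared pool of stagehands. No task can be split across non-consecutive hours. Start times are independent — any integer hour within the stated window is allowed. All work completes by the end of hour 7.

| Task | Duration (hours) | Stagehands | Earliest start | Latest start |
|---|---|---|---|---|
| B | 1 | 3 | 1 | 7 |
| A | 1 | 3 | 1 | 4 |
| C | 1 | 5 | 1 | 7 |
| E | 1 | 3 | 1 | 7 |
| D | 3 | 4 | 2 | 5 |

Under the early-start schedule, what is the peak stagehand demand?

Early-start schedule: B@1, A@1, C@1, E@1, D@2.
Load per hour: hour 1: 14, hour 2: 4, hour 3: 4, hour 4: 4, hour 5: 0, hour 6: 0, hour 7: 0.
Peak is 14.

14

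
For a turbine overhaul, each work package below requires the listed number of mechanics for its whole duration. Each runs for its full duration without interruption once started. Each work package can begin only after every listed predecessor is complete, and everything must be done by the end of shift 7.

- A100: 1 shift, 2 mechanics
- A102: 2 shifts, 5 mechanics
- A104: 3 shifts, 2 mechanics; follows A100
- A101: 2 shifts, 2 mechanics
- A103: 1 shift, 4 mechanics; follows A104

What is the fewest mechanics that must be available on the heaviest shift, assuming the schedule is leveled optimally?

5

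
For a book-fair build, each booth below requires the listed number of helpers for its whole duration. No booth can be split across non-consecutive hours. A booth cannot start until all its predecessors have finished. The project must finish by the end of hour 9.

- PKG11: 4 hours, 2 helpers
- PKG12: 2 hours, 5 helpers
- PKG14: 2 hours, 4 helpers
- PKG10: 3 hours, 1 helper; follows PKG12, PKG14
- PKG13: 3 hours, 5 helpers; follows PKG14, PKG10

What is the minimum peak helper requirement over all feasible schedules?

9

Early-start (PKG11@1, PKG12@1, PKG14@1, PKG10@3, PKG13@6) gives peak 11: h1:11  h2:11  h3:3  h4:3  h5:1  h6:5  h7:5  h8:5  h9:0.
Shift PKG11→3.
Schedule PKG11@3, PKG12@1, PKG14@1, PKG10@3, PKG13@6: h1:9  h2:9  h3:3  h4:3  h5:3  h6:7  h7:5  h8:5  h9:0 — peak 9.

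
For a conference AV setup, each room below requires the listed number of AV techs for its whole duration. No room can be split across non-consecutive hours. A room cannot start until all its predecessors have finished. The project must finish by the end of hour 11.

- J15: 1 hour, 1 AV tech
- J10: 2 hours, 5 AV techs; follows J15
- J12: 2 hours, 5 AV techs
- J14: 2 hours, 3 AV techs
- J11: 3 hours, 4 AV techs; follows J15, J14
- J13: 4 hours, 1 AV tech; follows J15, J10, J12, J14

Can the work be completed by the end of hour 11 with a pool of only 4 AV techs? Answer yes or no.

no

The minimum achievable peak is 5; 4 < 5, so no feasible schedule stays within the cap.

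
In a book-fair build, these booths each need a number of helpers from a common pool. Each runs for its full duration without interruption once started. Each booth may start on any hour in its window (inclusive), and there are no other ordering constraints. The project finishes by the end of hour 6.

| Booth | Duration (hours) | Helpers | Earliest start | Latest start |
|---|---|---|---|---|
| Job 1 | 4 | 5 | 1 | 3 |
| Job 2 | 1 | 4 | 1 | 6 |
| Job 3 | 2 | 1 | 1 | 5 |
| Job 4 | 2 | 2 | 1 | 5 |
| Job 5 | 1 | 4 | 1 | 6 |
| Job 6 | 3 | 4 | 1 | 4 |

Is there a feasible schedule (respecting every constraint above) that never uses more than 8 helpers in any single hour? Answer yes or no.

no

The minimum achievable peak is 9; 8 < 9, so no feasible schedule stays within the cap.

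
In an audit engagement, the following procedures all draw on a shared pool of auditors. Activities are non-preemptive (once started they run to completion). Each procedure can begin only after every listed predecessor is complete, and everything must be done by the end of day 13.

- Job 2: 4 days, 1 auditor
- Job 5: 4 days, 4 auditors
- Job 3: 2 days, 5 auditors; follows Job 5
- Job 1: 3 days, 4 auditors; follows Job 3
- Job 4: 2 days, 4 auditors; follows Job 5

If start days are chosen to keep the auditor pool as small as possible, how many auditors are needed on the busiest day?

5

Early-start (Job 2@1, Job 5@1, Job 3@5, Job 1@7, Job 4@5) gives peak 9: d1:5  d2:5  d3:5  d4:5  d5:9  d6:9  d7:4  d8:4  d9:4  d10:0  d11:0  d12:0  d13:0.
Shift Job 4→10.
Schedule Job 2@1, Job 5@1, Job 3@5, Job 1@7, Job 4@10: d1:5  d2:5  d3:5  d4:5  d5:5  d6:5  d7:4  d8:4  d9:4  d10:4  d11:4  d12:0  d13:0 — peak 5.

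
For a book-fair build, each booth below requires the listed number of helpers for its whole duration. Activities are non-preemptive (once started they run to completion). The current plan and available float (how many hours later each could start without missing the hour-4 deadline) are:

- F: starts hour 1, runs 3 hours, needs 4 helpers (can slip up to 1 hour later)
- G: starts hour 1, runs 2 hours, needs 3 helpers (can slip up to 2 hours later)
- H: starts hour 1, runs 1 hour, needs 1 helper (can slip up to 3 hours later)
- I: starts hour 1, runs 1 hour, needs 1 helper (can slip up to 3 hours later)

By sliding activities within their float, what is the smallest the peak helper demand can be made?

Early-start (F@1, G@1, H@1, I@1) gives peak 9: h1:9  h2:7  h3:4  h4:0.
Shift H→3, I→3.
Schedule F@1, G@1, H@3, I@3: h1:7  h2:7  h3:6  h4:0 — peak 7.

7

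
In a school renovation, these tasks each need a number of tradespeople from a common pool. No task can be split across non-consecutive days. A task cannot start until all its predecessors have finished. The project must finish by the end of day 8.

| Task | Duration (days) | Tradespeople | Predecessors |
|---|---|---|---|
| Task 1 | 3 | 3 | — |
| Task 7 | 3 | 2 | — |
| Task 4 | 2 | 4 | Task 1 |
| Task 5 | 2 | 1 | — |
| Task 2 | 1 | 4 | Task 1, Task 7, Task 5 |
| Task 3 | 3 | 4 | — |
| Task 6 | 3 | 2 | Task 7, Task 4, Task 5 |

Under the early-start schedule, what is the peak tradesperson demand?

Early-start schedule: Task 1@1, Task 7@1, Task 4@4, Task 5@1, Task 2@4, Task 3@1, Task 6@6.
Load per day: day 1: 10, day 2: 10, day 3: 9, day 4: 8, day 5: 4, day 6: 2, day 7: 2, day 8: 2.
Peak is 10.

10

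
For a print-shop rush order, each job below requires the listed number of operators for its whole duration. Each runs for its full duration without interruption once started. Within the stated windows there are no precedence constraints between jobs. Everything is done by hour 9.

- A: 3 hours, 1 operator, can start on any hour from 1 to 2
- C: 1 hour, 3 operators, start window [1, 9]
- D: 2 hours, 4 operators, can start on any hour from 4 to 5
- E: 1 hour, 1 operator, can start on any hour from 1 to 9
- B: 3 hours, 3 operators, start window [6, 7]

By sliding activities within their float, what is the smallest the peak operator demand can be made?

4

Early-start (A@1, C@1, D@4, E@1, B@6) gives peak 5: h1:5  h2:1  h3:1  h4:4  h5:4  h6:3  h7:3  h8:3  h9:0.
Shift E→2.
Schedule A@1, C@1, D@4, E@2, B@6: h1:4  h2:2  h3:1  h4:4  h5:4  h6:3  h7:3  h8:3  h9:0 — peak 4.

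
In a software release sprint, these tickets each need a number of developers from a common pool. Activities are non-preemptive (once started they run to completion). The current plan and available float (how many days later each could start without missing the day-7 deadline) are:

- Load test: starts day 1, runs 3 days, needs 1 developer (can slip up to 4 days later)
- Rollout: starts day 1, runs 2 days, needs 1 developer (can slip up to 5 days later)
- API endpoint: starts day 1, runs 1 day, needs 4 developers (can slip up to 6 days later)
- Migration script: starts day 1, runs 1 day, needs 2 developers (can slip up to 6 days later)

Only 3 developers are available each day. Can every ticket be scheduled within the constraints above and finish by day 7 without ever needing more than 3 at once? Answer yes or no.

The minimum achievable peak is 4; 3 < 4, so no feasible schedule stays within the cap.

no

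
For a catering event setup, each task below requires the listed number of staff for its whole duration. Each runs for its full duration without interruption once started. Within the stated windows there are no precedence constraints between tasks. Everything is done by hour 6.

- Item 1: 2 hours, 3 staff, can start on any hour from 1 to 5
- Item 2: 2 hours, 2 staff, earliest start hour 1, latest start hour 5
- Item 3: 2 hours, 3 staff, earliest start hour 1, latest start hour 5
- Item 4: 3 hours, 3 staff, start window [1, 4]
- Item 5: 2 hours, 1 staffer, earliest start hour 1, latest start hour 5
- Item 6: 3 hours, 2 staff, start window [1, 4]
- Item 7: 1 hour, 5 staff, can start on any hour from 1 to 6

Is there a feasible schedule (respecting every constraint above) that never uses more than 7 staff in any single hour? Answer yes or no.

Schedule Item 1@1, Item 2@1, Item 3@4, Item 4@3, Item 5@3, Item 6@1, Item 7@6: h1:7  h2:7  h3:6  h4:7  h5:6  h6:5 — peak 7 ≤ 7.

yes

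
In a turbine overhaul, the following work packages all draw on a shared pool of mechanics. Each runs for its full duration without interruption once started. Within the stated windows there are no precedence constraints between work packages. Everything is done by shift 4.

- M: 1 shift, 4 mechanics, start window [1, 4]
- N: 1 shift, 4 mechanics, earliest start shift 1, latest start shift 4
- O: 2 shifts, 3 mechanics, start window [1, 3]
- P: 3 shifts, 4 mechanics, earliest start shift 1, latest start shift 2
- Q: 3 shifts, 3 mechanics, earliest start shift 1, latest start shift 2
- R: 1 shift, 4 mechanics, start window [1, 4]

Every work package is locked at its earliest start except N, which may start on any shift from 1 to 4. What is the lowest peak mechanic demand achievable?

N@1: s1:22  s2:10  s3:7  s4:0 → peak 22
N@2: s1:18  s2:14  s3:7  s4:0 → peak 18
N@3: s1:18  s2:10  s3:11  s4:0 → peak 18
N@4: s1:18  s2:10  s3:7  s4:4 → peak 18
Best is N@2, peak 18.

18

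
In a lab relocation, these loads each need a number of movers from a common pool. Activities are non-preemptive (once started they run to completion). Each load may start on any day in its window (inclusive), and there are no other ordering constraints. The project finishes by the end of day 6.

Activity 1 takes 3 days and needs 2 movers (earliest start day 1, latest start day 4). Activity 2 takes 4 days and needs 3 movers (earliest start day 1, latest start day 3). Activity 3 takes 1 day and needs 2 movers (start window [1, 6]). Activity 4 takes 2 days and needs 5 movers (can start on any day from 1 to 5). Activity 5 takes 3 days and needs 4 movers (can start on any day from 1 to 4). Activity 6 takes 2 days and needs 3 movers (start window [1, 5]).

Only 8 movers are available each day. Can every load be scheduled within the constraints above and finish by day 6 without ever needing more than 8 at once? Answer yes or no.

The minimum achievable peak is 9; 8 < 9, so no feasible schedule stays within the cap.

no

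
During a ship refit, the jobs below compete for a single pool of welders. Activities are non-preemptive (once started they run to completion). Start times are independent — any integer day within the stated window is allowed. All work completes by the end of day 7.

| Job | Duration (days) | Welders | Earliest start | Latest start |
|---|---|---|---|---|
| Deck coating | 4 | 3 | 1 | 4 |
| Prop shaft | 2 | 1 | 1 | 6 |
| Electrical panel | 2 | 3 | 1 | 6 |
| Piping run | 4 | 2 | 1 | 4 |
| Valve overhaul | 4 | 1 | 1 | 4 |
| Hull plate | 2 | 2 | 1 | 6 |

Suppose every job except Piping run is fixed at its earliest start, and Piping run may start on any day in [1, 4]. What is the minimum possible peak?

10

Piping run@1: d1:12  d2:12  d3:6  d4:6  d5:0  d6:0  d7:0 → peak 12
Piping run@2: d1:10  d2:12  d3:6  d4:6  d5:2  d6:0  d7:0 → peak 12
Piping run@3: d1:10  d2:10  d3:6  d4:6  d5:2  d6:2  d7:0 → peak 10
Piping run@4: d1:10  d2:10  d3:4  d4:6  d5:2  d6:2  d7:2 → peak 10
Best is Piping run@3, peak 10.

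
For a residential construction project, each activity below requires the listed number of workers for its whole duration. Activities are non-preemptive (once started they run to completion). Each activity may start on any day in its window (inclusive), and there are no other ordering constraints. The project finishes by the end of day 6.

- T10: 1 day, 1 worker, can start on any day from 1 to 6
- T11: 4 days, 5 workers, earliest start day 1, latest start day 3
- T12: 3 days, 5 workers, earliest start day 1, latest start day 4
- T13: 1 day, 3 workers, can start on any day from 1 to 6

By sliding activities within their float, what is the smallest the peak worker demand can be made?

Early-start (T10@1, T11@1, T12@1, T13@1) gives peak 14: d1:14  d2:10  d3:10  d4:5  d5:0  d6:0.
Shift T12→2.
Schedule T10@1, T11@1, T12@2, T13@1: d1:9  d2:10  d3:10  d4:10  d5:0  d6:0 — peak 10.

10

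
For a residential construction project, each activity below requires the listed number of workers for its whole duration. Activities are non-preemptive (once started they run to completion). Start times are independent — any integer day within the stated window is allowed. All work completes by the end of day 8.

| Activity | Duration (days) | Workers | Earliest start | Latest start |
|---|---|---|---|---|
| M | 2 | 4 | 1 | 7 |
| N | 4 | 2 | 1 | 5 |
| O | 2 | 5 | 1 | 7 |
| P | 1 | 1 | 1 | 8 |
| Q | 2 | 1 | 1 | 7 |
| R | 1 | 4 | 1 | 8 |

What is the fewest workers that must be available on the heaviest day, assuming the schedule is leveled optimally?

6

Early-start (M@1, N@1, O@1, P@1, Q@1, R@1) gives peak 17: d1:17  d2:12  d3:2  d4:2  d5:0  d6:0  d7:0  d8:0.
Shift O→5, P→3, Q→3, R→7.
Schedule M@1, N@1, O@5, P@3, Q@3, R@7: d1:6  d2:6  d3:4  d4:3  d5:5  d6:5  d7:4  d8:0 — peak 6.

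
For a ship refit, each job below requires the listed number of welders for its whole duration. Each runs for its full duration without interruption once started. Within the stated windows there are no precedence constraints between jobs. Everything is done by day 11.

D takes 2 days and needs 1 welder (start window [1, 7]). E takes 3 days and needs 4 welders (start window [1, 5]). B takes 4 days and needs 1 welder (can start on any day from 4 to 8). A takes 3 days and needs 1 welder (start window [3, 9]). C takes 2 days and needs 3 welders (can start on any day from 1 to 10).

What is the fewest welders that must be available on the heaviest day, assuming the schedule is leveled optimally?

4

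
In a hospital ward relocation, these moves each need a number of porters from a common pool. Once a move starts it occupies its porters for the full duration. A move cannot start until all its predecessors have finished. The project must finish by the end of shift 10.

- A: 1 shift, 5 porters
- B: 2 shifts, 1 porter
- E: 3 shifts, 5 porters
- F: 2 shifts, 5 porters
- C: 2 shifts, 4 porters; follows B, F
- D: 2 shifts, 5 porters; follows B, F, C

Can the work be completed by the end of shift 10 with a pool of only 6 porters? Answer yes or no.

Schedule A@1, B@1, E@2, F@5, C@7, D@9: s1:6  s2:6  s3:5  s4:5  s5:5  s6:5  s7:4  s8:4  s9:5  s10:5 — peak 6 ≤ 6.

yes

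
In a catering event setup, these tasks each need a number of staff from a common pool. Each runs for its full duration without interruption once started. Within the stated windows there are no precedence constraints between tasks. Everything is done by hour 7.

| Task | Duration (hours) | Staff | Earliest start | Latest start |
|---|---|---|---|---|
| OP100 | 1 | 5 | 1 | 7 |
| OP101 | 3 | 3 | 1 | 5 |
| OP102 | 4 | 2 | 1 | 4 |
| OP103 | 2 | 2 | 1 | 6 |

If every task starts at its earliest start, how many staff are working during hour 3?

At early start, hour 3 has: OP101, OP102.
Demand: 3 + 2 = 5.

5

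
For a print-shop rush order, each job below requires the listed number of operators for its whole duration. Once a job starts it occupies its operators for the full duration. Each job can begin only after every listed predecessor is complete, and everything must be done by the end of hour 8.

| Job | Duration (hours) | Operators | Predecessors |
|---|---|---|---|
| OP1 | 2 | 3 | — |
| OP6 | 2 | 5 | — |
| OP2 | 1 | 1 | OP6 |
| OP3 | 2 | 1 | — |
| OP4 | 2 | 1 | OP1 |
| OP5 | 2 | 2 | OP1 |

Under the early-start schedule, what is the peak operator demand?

9

Early-start schedule: OP1@1, OP6@1, OP2@3, OP3@1, OP4@3, OP5@3.
Load per hour: hour 1: 9, hour 2: 9, hour 3: 4, hour 4: 3, hour 5: 0, hour 6: 0, hour 7: 0, hour 8: 0.
Peak is 9.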